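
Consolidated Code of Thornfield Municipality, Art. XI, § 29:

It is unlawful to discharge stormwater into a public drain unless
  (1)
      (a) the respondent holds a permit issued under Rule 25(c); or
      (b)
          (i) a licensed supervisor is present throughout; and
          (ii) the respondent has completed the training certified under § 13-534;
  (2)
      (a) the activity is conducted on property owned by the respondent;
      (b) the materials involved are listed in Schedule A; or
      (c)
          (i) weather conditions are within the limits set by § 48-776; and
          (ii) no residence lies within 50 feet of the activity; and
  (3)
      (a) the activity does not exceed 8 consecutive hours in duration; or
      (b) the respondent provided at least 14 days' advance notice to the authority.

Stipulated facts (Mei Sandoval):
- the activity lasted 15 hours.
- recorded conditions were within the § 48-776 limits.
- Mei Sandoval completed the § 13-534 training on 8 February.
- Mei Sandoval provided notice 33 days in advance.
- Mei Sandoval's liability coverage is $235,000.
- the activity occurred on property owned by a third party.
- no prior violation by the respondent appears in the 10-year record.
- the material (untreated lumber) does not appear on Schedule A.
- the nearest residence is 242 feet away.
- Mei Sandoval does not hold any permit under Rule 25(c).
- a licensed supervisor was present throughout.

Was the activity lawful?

Yes — lawful.

(a) holds permit — not met.
(i) supervisor present — satisfied.
(ii) training certified — satisfied.
(b): T AND T → true.
(1): F OR T → true.
(a) own property — fails.
(b) Schedule A material — not satisfied.
(i) weather ok — holds.
(ii) no residence in 50 ft — holds.
(c) = T AND T = true.
(2) = F OR F OR T = true.
(a) ≤ 8 hrs duration — not met.
(b) ≥14 days' notice — satisfied.
(3): F OR T → true.
Overall = T AND T AND T = true.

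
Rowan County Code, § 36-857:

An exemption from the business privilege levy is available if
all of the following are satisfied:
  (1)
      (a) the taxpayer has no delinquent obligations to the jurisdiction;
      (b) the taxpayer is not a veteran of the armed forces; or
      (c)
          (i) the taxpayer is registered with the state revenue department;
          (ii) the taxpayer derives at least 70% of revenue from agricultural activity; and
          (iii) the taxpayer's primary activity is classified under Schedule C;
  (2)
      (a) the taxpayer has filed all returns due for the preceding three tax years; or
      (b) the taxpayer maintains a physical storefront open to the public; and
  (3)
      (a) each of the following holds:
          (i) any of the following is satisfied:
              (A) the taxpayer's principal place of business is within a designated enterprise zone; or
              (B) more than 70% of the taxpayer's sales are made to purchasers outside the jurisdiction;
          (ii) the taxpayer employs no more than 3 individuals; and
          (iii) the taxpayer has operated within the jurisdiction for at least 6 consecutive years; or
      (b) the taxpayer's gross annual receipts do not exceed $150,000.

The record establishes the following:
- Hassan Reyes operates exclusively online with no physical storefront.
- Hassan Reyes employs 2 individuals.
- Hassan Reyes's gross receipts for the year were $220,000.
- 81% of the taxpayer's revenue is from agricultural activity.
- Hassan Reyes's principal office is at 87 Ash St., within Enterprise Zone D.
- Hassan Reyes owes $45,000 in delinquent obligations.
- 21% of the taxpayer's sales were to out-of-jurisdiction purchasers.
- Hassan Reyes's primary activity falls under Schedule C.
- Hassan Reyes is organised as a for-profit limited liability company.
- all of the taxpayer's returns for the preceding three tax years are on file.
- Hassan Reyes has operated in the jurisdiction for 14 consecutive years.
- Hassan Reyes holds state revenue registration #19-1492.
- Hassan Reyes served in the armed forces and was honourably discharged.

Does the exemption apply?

Yes — exempt.

(a) no delinquency — not met.
(b) not (veteran) — fails.
(i) state-registered — satisfied.
(ii) ≥70% agricultural — met.
(iii) Schedule C activity — satisfied.
(c): T AND T AND T → true.
So (1) is satisfied (F OR F OR T).
(a) returns current — holds.
(b) has storefront — not satisfied.
(2) = T OR F = true.
(A) in enterprise zone — satisfied.
(B) >70% out-of-jur. sales — not met.
So (i) is satisfied (T OR F).
(ii) ≤ 3 employees — met.
(iii) ≥ 6 yrs in jurisdiction — holds.
(a): T AND T AND T → true.
(b) receipts ≤ $150,000 — fails.
(3): T OR F → true.
Overall: T AND T AND T → true.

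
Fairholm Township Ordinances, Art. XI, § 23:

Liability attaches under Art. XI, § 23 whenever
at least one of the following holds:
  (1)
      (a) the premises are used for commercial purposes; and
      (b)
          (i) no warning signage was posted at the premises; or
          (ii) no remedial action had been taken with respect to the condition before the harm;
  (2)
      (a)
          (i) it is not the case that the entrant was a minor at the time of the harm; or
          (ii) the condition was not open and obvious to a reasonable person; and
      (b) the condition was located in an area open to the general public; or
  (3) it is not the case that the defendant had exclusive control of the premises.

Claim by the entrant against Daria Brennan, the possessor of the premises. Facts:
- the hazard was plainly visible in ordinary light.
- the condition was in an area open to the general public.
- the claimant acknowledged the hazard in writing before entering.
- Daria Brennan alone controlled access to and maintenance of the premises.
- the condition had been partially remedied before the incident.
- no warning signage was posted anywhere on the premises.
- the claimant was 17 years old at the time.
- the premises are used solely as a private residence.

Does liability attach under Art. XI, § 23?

(a) commercial use — fails.
(i) no signage posted — met.
(ii) no remedial action — not satisfied.
So (b) is satisfied (T OR F).
(1) = F AND T = false.
(i) not (entrant a minor) — fails.
(ii) not open/obvious — not met.
(a): F OR F → false.
(b) public area — satisfied.
(2): F AND T → false.
(3) not (exclusive control) — not satisfied.
Overall: F OR F OR F → false.

No — not liable.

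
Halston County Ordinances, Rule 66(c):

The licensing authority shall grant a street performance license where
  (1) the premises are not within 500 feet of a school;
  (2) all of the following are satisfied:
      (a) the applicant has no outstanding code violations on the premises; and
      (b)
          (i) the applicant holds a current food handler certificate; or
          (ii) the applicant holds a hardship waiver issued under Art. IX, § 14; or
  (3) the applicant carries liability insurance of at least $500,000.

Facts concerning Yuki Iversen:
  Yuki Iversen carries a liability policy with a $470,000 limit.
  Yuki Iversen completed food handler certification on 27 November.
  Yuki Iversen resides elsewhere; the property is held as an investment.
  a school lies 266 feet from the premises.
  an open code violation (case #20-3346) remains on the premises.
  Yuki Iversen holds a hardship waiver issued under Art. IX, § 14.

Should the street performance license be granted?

No — denied.

(1) ≥500 ft from school — fails.
(a) no code violations — not satisfied.
(i) food handler cert. — satisfied.
(ii) hardship waiver — met.
(b): T OR T → true.
(2) = F AND T = false.
(3) insurance ≥ $500,000 — not met.
Overall: F OR F OR F → false.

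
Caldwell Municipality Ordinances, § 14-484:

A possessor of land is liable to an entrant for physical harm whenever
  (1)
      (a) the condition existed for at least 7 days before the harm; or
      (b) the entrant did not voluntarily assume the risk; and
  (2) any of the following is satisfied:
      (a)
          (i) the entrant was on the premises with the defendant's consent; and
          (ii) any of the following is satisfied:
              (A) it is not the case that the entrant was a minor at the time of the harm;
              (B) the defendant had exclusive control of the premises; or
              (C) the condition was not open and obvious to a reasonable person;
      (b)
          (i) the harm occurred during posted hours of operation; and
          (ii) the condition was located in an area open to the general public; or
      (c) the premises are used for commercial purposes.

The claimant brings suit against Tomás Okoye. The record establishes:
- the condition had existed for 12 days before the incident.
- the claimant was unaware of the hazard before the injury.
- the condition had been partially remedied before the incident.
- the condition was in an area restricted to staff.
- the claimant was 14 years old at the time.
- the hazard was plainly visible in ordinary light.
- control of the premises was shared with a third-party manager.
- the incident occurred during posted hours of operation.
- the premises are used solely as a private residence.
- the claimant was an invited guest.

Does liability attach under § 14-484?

No — not liable.

(a) condition ≥7 days old — holds.
(b) no assumed risk — met.
So (1) is satisfied (T OR T).
(i) consent to enter — holds.
(A) not (entrant a minor) — not met.
(B) exclusive control — fails.
(C) not open/obvious — not met.
(ii): F OR F OR F → false.
(a) = T AND F = false.
(i) during posted hours — met.
(ii) public area — fails.
(b): T AND F → false.
(c) commercial use — not met.
(2) = F OR F OR F = false.
Overall = T AND F = false.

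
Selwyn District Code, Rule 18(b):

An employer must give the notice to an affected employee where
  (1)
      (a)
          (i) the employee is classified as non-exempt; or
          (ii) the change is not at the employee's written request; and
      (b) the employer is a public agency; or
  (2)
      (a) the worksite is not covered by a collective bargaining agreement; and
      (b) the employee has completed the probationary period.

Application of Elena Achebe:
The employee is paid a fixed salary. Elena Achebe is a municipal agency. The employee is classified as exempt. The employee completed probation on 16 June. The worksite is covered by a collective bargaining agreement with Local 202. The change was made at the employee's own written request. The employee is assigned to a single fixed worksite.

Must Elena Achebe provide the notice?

No — not required.

(i) non-exempt — not met.
(ii) not employee-requested — not met.
(a): F OR F → false.
(b) public agency — satisfied.
So (1) is not satisfied (F AND T).
(a) no CBA — not satisfied.
(b) past probation — holds.
So (2) is not satisfied (F AND T).
Overall = F OR F = false.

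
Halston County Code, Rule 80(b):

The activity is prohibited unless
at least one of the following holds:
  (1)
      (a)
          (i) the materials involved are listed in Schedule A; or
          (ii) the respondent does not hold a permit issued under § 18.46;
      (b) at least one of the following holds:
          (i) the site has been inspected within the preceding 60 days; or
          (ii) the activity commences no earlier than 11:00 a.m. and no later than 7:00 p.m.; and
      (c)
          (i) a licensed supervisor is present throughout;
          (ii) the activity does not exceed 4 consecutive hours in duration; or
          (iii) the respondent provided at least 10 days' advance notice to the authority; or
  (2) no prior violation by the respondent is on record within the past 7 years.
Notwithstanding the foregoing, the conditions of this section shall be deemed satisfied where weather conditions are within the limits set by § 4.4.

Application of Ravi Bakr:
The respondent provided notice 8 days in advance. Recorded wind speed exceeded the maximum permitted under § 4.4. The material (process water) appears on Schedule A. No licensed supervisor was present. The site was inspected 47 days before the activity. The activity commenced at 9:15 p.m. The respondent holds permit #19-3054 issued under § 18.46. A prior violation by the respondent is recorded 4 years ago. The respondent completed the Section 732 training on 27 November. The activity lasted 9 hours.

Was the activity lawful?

No — unlawful.

(i) Schedule A material — satisfied.
(ii) not (holds permit) — not satisfied.
(a): T OR F → true.
(i) site inspected — holds.
(ii) start within hours — fails.
So (b) is satisfied (T OR F).
(i) supervisor present — fails.
(ii) ≤ 4 hrs duration — fails.
(iii) ≥10 days' notice — not met.
So (c) is not satisfied (F OR F OR F).
(1): T AND T AND F → false.
(2) no prior violation — fails.
So Overall is not satisfied (F OR F).
Exception (weather ok) — not satisfied.
Result: main false OR exception false → false.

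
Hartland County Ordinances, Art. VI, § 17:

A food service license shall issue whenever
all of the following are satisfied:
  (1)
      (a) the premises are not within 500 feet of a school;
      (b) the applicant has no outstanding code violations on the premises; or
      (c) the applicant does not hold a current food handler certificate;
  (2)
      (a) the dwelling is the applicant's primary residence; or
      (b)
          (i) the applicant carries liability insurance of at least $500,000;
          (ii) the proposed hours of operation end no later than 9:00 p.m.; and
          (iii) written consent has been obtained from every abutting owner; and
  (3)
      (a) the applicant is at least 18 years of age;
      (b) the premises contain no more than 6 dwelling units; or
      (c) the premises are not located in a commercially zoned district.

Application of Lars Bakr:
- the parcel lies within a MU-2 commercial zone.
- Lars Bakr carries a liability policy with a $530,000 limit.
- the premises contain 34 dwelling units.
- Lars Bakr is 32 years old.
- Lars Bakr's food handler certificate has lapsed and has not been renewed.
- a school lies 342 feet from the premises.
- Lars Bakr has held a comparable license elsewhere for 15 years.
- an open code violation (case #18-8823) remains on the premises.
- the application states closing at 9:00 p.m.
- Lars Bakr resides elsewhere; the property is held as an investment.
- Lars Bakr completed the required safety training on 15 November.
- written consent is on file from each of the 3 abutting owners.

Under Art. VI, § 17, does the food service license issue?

Yes — granted.

(a) ≥500 ft from school — not satisfied.
(b) no code violations — fails.
(c) not (food handler cert.) — holds.
(1): F OR F OR T → true.
(a) primary residence — not met.
(i) insurance ≥ $500,000 — met.
(ii) closes by 9 p.m. — satisfied.
(iii) all abutters consent — holds.
(b) = T AND T AND T = true.
(2) = F OR T = true.
(a) age ≥ 18 — satisfied.
(b) ≤ 6 units — not satisfied.
(c) not (commercially zoned) — fails.
So (3) is satisfied (T OR F OR F).
So Overall is satisfied (T AND T AND T).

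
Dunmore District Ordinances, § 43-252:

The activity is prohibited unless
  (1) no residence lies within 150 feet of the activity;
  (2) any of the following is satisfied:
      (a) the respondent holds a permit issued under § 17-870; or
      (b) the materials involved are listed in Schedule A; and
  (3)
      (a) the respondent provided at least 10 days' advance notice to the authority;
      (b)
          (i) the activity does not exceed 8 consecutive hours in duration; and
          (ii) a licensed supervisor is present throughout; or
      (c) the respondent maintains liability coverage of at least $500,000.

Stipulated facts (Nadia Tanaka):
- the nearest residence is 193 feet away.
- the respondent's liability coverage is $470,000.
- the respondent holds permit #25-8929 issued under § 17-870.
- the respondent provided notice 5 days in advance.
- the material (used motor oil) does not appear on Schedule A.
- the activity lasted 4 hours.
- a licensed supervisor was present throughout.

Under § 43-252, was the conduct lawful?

Yes — lawful.

(1) no residence in 150 ft — holds.
(a) holds permit — holds.
(b) Schedule A material — not met.
(2): T OR F → true.
(a) ≥10 days' notice — not satisfied.
(i) ≤ 8 hrs duration — met.
(ii) supervisor present — satisfied.
So (b) is satisfied (T AND T).
(c) coverage ≥ $500,000 — not met.
(3): F OR T OR F → true.
So Overall is satisfied (T AND T AND T).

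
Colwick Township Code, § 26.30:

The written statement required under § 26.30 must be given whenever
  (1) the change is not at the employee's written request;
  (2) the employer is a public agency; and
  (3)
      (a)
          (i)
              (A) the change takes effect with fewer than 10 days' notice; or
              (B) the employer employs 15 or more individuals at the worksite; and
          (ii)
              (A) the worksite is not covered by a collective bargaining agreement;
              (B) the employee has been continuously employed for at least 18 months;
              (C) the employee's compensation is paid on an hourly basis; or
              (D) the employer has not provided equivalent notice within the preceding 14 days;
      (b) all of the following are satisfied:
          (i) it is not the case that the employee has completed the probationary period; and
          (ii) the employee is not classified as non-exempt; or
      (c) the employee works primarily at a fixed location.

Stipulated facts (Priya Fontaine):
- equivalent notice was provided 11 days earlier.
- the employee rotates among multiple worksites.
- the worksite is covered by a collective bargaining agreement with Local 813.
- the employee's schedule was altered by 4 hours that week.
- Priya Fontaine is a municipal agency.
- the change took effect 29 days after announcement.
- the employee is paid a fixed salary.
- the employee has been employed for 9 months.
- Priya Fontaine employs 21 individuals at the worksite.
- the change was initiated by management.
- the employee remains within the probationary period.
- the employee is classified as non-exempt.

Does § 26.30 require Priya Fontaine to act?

No — not required.

(1) not employee-requested — met.
(2) public agency — met.
(A) < 10 days' notice — not met.
(B) ≥ 15 at site — satisfied.
(i) = F OR T = true.
(A) no CBA — not met.
(B) tenure ≥ 18 mo. — not satisfied.
(C) hourly-paid — not met.
(D) no recent notice — fails.
(ii) = F OR F OR F OR F = false.
(a) = T AND F = false.
(i) not (past probation) — met.
(ii) not (non-exempt) — not met.
(b) = T AND F = false.
(c) fixed location — fails.
(3) = F OR F OR F = false.
Overall: T AND T AND F → false.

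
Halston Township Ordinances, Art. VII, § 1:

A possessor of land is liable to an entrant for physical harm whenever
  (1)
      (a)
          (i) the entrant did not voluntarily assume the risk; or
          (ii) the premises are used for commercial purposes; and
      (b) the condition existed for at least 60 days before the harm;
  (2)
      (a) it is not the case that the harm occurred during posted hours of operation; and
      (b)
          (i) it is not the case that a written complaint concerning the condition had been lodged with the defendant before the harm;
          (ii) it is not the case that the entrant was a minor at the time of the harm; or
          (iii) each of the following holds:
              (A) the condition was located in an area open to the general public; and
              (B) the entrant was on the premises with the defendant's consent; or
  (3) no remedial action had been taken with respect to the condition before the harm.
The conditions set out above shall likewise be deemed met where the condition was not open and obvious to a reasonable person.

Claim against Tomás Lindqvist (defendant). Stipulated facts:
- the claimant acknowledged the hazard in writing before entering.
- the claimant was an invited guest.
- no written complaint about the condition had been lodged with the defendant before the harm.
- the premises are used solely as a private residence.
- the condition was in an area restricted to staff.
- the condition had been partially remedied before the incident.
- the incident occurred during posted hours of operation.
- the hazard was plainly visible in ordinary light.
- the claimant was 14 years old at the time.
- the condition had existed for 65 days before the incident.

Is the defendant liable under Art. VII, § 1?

(i) no assumed risk — not satisfied.
(ii) commercial use — fails.
(a): F OR F → false.
(b) condition ≥60 days old — met.
(1): F AND T → false.
(a) not (during posted hours) — not satisfied.
(i) not (complaint lodged) — met.
(ii) not (entrant a minor) — not satisfied.
(A) public area — not satisfied.
(B) consent to enter — satisfied.
So (iii) is not satisfied (F AND T).
So (b) is satisfied (T OR F OR F).
(2) = F AND T = false.
(3) no remedial action — not met.
So Overall is not satisfied (F OR F OR F).
Exception (not open/obvious) — not satisfied.
Result: main false OR exception false → false.

No — not liable.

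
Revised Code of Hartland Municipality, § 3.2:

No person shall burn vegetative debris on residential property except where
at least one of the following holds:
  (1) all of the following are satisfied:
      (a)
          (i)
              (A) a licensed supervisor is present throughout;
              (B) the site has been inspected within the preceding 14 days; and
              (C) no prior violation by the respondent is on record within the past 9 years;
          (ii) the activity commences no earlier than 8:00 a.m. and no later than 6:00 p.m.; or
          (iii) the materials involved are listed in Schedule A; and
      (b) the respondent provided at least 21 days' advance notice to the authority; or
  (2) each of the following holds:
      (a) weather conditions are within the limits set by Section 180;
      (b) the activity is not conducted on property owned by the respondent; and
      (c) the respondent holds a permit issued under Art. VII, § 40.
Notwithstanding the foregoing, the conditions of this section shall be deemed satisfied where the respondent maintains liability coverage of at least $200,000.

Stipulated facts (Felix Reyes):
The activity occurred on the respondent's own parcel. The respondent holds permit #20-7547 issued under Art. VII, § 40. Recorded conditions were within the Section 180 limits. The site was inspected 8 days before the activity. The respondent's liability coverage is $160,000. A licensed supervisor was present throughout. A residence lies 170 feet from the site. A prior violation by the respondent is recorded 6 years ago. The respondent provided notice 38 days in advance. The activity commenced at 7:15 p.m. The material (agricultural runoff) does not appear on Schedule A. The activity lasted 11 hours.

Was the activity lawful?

No — unlawful.

(A) supervisor present — satisfied.
(B) site inspected — holds.
(C) no prior violation — not satisfied.
(i): T AND T AND F → false.
(ii) start within hours — not satisfied.
(iii) Schedule A material — fails.
(a) = F OR F OR F = false.
(b) ≥21 days' notice — satisfied.
(1): F AND T → false.
(a) weather ok — satisfied.
(b) not (own property) — not met.
(c) holds permit — met.
(2) = T AND F AND T = false.
Overall: F OR F → false.
Exception (coverage ≥ $200,000) — not satisfied.
Result: main false OR exception false → false.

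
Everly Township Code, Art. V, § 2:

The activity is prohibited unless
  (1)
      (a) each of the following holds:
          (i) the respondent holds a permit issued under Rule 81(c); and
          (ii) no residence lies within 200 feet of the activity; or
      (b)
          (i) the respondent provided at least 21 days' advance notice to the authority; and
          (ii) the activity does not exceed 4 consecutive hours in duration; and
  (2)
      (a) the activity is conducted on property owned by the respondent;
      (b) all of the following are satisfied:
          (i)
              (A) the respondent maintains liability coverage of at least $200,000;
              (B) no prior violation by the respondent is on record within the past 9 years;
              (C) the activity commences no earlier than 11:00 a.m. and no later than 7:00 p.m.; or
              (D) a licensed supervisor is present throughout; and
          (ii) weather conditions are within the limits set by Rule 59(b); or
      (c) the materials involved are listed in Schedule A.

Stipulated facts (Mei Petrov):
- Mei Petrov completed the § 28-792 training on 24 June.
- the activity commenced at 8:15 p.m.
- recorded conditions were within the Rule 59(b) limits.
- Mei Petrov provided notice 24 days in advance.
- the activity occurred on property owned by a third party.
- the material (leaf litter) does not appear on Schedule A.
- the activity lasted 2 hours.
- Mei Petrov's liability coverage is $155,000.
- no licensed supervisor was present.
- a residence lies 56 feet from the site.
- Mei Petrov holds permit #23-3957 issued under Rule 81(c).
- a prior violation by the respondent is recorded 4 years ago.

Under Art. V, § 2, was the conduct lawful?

No — unlawful.

(i) holds permit — met.
(ii) no residence in 200 ft — not met.
(a) = T AND F = false.
(i) ≥21 days' notice — satisfied.
(ii) ≤ 4 hrs duration — met.
(b) = T AND T = true.
So (1) is satisfied (F OR T).
(a) own property — not satisfied.
(A) coverage ≥ $200,000 — not satisfied.
(B) no prior violation — not met.
(C) start within hours — fails.
(D) supervisor present — fails.
(i): F OR F OR F OR F → false.
(ii) weather ok — satisfied.
So (b) is not satisfied (F AND T).
(c) Schedule A material — fails.
So (2) is not satisfied (F OR F OR F).
So Overall is not satisfied (T AND F).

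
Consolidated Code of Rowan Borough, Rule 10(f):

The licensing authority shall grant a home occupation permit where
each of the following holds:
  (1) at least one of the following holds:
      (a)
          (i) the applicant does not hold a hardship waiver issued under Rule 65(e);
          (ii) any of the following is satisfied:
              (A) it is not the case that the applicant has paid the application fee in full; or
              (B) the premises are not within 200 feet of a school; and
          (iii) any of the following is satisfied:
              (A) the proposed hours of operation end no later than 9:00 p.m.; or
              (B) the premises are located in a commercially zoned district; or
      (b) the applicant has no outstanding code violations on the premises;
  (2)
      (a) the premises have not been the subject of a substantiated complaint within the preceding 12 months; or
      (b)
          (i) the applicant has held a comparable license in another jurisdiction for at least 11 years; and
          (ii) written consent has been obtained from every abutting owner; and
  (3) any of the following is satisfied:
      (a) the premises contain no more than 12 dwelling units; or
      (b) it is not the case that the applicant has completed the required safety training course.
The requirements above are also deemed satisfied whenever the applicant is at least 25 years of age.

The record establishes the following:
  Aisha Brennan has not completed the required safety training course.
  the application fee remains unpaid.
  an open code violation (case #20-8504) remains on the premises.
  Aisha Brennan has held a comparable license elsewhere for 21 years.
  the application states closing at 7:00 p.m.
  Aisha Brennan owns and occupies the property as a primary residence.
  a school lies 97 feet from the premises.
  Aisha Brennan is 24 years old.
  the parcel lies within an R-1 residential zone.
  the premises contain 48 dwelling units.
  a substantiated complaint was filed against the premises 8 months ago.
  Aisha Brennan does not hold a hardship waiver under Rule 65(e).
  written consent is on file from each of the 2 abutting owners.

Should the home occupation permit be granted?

(i) not (hardship waiver) — met.
(A) not (fee paid) — holds.
(B) ≥200 ft from school — not met.
(ii) = T OR F = true.
(A) closes by 9 p.m. — satisfied.
(B) commercially zoned — not met.
(iii) = T OR F = true.
(a): T AND T AND T → true.
(b) no code violations — not met.
So (1) is satisfied (T OR F).
(a) no complaint in 12 mo. — fails.
(i) prior license ≥ 11 yr — holds.
(ii) all abutters consent — holds.
So (b) is satisfied (T AND T).
So (2) is satisfied (F OR T).
(a) ≤ 12 units — not satisfied.
(b) not (safety training) — satisfied.
So (3) is satisfied (F OR T).
Overall: T AND T AND T → true.
Exception (age ≥ 25) — not satisfied.
Result: main true OR exception false → true.

Yes — granted.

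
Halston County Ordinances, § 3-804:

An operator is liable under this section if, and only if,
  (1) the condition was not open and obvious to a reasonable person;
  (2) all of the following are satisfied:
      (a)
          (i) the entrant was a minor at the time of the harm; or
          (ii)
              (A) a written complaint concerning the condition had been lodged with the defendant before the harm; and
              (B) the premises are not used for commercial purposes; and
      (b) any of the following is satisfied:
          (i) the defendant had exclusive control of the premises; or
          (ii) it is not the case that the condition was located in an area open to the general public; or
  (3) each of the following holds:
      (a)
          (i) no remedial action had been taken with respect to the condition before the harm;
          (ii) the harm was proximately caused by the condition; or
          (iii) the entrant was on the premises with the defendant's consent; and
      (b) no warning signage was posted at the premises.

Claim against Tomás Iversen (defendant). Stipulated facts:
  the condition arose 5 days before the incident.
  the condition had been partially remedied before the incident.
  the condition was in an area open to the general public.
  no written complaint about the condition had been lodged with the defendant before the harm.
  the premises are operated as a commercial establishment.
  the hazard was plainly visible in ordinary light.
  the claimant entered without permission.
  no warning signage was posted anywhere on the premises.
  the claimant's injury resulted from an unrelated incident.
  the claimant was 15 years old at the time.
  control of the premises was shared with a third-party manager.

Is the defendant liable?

(1) not open/obvious — not satisfied.
(i) entrant a minor — satisfied.
(A) complaint lodged — not satisfied.
(B) not (commercial use) — fails.
So (ii) is not satisfied (F AND F).
(a) = T OR F = true.
(i) exclusive control — not met.
(ii) not (public area) — fails.
So (b) is not satisfied (F OR F).
(2): T AND F → false.
(i) no remedial action — fails.
(ii) proximate cause — not satisfied.
(iii) consent to enter — fails.
(a): F OR F OR F → false.
(b) no signage posted — satisfied.
(3): F AND T → false.
Overall = F OR F OR F = false.

No — not liable.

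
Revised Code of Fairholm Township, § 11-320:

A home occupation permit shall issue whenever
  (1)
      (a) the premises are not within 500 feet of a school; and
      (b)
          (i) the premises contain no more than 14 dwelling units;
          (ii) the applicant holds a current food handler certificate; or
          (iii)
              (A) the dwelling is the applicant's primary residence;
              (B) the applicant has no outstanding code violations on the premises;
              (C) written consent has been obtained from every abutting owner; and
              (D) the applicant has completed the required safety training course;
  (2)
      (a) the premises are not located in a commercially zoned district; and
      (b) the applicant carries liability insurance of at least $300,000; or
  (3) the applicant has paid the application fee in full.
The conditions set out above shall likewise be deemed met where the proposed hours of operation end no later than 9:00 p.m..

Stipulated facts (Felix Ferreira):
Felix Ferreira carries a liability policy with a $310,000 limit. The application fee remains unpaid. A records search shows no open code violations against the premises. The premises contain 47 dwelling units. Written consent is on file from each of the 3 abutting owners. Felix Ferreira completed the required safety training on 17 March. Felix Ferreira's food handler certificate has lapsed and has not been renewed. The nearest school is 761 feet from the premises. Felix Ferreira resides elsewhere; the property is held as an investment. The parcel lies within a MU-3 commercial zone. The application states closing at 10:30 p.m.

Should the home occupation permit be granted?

No — denied.

(a) ≥500 ft from school — satisfied.
(i) ≤ 14 units — not satisfied.
(ii) food handler cert. — not satisfied.
(A) primary residence — fails.
(B) no code violations — satisfied.
(C) all abutters consent — satisfied.
(D) safety training — satisfied.
(iii): F AND T AND T AND T → false.
(b): F OR F OR F → false.
(1) = T AND F = false.
(a) not (commercially zoned) — not met.
(b) insurance ≥ $300,000 — satisfied.
(2): F AND T → false.
(3) fee paid — not satisfied.
Overall: F OR F OR F → false.
Exception (closes by 9 p.m.) — not satisfied.
Result: main false OR exception false → false.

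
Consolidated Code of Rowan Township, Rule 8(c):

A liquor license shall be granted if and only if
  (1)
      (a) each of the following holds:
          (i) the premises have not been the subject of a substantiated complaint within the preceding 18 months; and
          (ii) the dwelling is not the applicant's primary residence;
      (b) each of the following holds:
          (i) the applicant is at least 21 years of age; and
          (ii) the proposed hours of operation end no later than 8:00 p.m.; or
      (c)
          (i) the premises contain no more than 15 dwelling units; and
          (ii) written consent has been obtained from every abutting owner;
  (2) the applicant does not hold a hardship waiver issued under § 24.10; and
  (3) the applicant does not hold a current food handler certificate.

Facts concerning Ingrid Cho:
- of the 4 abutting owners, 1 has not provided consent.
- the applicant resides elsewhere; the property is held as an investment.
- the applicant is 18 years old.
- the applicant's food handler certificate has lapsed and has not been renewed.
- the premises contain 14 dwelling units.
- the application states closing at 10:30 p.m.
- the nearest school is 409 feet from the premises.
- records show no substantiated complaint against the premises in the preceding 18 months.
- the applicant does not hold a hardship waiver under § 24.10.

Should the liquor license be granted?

Yes — granted.

(i) no complaint in 18 mo. — holds.
(ii) not (primary residence) — holds.
(a): T AND T → true.
(i) age ≥ 21 — not satisfied.
(ii) closes by 8 p.m. — not met.
(b): F AND F → false.
(i) ≤ 15 units — holds.
(ii) all abutters consent — not met.
(c) = T AND F = false.
So (1) is satisfied (T OR F OR F).
(2) not (hardship waiver) — holds.
(3) not (food handler cert.) — met.
Overall = T AND T AND T = true.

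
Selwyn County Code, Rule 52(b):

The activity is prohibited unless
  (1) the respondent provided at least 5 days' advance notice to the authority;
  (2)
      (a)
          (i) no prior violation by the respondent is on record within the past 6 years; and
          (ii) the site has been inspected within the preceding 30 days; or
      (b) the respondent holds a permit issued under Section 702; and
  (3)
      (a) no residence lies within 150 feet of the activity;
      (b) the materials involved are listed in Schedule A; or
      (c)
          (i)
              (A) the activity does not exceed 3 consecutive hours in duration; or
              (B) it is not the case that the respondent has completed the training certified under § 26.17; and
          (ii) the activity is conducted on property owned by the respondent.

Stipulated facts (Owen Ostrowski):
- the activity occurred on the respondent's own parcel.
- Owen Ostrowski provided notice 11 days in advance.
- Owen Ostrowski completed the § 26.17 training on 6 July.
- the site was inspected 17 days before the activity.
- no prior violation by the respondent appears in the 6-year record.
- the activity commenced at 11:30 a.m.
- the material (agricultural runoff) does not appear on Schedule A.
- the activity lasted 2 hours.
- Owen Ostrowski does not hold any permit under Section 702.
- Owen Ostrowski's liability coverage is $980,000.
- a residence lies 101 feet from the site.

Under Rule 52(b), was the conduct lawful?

Yes — lawful.

(1) ≥5 days' notice — holds.
(i) no prior violation — holds.
(ii) site inspected — satisfied.
(a) = T AND T = true.
(b) holds permit — not met.
(2) = T OR F = true.
(a) no residence in 150 ft — not met.
(b) Schedule A material — fails.
(A) ≤ 3 hrs duration — met.
(B) not (training certified) — not satisfied.
So (i) is satisfied (T OR F).
(ii) own property — satisfied.
(c) = T AND T = true.
So (3) is satisfied (F OR F OR T).
Overall = T AND T AND T = true.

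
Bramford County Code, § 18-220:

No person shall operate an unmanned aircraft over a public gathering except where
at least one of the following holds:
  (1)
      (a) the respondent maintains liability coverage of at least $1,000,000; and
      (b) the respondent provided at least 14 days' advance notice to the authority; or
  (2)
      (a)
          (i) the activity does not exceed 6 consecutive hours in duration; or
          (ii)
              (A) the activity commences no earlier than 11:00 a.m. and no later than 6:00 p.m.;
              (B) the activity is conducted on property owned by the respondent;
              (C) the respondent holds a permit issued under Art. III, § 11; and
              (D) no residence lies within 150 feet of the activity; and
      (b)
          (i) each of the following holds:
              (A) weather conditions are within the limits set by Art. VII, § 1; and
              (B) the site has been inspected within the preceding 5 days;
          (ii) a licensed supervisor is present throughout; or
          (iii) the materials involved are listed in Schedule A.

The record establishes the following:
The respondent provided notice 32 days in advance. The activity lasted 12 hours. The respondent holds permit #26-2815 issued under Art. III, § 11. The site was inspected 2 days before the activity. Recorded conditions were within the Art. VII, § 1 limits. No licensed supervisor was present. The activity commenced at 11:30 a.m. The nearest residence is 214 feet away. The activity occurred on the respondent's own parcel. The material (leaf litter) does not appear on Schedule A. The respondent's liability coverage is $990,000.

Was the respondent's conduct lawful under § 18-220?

(a) coverage ≥ $1,000,000 — not satisfied.
(b) ≥14 days' notice — met.
(1): F AND T → false.
(i) ≤ 6 hrs duration — not met.
(A) start within hours — satisfied.
(B) own property — satisfied.
(C) holds permit — satisfied.
(D) no residence in 150 ft — met.
(ii) = T AND T AND T AND T = true.
(a) = F OR T = true.
(A) weather ok — holds.
(B) site inspected — holds.
So (i) is satisfied (T AND T).
(ii) supervisor present — not met.
(iii) Schedule A material — fails.
So (b) is satisfied (T OR F OR F).
So (2) is satisfied (T AND T).
Overall = F OR T = true.

Yes — lawful.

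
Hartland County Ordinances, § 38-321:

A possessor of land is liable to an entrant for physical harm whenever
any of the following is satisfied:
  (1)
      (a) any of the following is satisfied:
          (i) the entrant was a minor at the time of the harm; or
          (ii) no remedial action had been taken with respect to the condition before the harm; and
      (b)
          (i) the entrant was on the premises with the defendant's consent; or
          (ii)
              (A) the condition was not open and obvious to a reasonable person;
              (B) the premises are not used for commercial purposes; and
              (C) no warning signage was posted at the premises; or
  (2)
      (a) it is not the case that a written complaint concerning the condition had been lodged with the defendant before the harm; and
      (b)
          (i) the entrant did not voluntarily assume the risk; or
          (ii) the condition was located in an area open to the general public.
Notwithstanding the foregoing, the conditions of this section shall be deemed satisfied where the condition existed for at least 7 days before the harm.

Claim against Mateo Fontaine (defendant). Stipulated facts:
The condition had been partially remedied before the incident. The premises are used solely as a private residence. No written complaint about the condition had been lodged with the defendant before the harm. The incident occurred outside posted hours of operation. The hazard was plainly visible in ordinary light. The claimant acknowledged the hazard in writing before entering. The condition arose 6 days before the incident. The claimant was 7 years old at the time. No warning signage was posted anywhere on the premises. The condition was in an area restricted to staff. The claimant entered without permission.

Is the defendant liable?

(i) entrant a minor — holds.
(ii) no remedial action — fails.
So (a) is satisfied (T OR F).
(i) consent to enter — not met.
(A) not open/obvious — not satisfied.
(B) not (commercial use) — met.
(C) no signage posted — met.
So (ii) is not satisfied (F AND T AND T).
(b) = F OR F = false.
(1): T AND F → false.
(a) not (complaint lodged) — met.
(i) no assumed risk — not met.
(ii) public area — fails.
(b) = F OR F = false.
(2) = T AND F = false.
So Overall is not satisfied (F OR F).
Exception (condition ≥7 days old) — not satisfied.
Result: main false OR exception false → false.

No — not liable.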